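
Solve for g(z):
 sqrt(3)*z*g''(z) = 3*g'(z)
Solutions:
 g(z) = C1 + C2*z^(1 + sqrt(3))


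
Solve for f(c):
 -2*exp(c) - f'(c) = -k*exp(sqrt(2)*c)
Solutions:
 f(c) = C1 + sqrt(2)*k*exp(sqrt(2)*c)/2 - 2*exp(c)


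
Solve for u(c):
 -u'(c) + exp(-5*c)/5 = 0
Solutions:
 u(c) = C1 - exp(-5*c)/25


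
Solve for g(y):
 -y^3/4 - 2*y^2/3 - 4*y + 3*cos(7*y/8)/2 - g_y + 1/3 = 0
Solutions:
 g(y) = C1 - y^4/16 - 2*y^3/9 - 2*y^2 + y/3 + 12*sin(7*y/8)/7


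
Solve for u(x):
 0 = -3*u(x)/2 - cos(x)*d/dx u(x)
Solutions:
 u(x) = C1*(sin(x) - 1)^(3/4)/(sin(x) + 1)^(3/4)


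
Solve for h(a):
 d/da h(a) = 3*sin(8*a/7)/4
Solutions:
 h(a) = C1 - 21*cos(8*a/7)/32


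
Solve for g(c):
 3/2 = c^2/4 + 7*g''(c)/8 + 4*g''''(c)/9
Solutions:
 g(c) = C1 + C2*c + C3*sin(3*sqrt(14)*c/8) + C4*cos(3*sqrt(14)*c/8) - c^4/42 + 442*c^2/441


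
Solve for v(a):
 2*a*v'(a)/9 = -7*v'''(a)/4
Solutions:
 v(a) = C1 + Integral(C2*airyai(-2*147^(1/3)*a/21) + C3*airybi(-2*147^(1/3)*a/21), a)


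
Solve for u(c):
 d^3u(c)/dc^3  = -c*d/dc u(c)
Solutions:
 u(c) = C1 + Integral(C2*airyai(-c) + C3*airybi(-c), c)


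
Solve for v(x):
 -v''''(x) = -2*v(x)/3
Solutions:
 v(x) = C1*exp(-2^(1/4)*3^(3/4)*x/3) + C2*exp(2^(1/4)*3^(3/4)*x/3) + C3*sin(2^(1/4)*3^(3/4)*x/3) + C4*cos(2^(1/4)*3^(3/4)*x/3)


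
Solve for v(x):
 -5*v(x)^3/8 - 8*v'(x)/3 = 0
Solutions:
 v(x) = -4*sqrt(2)*sqrt(-1/(C1 - 15*x))
 v(x) = 4*sqrt(2)*sqrt(-1/(C1 - 15*x))


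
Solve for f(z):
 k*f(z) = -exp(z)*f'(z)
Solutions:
 f(z) = C1*exp(k*exp(-z))


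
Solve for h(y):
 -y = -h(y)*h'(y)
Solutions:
 h(y) = -sqrt(C1 + y^2)
 h(y) = sqrt(C1 + y^2)


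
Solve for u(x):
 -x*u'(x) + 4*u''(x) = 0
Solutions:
 u(x) = C1 + C2*erfi(sqrt(2)*x/4)


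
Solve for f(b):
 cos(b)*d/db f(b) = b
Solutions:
 f(b) = C1 + Integral(b/cos(b), b)


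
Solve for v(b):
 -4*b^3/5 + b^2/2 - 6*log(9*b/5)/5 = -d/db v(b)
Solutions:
 v(b) = C1 + b^4/5 - b^3/6 + 6*b*log(b)/5 - 6*b*log(5)/5 - 6*b/5 + 12*b*log(3)/5


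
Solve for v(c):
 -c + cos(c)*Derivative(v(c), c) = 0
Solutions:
 v(c) = C1 + Integral(c/cos(c), c)


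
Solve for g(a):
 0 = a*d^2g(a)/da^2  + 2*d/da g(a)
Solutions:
 g(a) = C1 + C2/a


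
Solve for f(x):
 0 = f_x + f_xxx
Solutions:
 f(x) = C1 + C2*sin(x) + C3*cos(x)


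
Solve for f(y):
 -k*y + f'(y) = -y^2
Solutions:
 f(y) = C1 + k*y^2/2 - y^3/3


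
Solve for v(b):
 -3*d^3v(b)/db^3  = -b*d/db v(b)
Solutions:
 v(b) = C1 + Integral(C2*airyai(3^(2/3)*b/3) + C3*airybi(3^(2/3)*b/3), b)


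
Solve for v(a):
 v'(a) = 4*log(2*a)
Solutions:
 v(a) = C1 + 4*a*log(a) - 4*a + a*log(16)


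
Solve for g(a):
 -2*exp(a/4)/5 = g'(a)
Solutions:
 g(a) = C1 - 8*exp(a/4)/5


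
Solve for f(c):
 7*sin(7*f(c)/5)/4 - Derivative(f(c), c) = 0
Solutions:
 -7*c/4 + 5*log(cos(7*f(c)/5) - 1)/14 - 5*log(cos(7*f(c)/5) + 1)/14 = C1


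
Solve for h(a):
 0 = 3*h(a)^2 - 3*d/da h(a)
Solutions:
 h(a) = -1/(C1 + a)


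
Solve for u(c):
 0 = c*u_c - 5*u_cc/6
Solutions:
 u(c) = C1 + C2*erfi(sqrt(15)*c/5)


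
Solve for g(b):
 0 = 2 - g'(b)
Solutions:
 g(b) = C1 + 2*b


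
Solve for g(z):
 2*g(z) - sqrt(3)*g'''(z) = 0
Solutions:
 g(z) = C3*exp(2^(1/3)*3^(5/6)*z/3) + (C1*sin(6^(1/3)*z/2) + C2*cos(6^(1/3)*z/2))*exp(-2^(1/3)*3^(5/6)*z/6)


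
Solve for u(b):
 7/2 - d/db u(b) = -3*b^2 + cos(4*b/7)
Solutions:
 u(b) = C1 + b^3 + 7*b/2 - 7*sin(4*b/7)/4


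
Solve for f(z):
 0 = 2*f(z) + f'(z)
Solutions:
 f(z) = C1*exp(-2*z)


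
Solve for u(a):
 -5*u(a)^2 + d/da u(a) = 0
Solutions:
 u(a) = -1/(C1 + 5*a)


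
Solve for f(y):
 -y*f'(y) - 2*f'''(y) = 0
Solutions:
 f(y) = C1 + Integral(C2*airyai(-2^(2/3)*y/2) + C3*airybi(-2^(2/3)*y/2), y)


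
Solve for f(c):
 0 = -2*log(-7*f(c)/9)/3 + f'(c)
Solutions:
 -3*Integral(1/(log(-_y) - 2*log(3) + log(7)), (_y, f(c)))/2 = C1 - c


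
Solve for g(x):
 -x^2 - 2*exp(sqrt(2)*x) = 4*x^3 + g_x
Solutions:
 g(x) = C1 - x^4 - x^3/3 - sqrt(2)*exp(sqrt(2)*x)


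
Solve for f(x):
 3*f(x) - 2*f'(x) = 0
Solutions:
 f(x) = C1*exp(3*x/2)


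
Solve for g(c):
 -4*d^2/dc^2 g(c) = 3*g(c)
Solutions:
 g(c) = C1*sin(sqrt(3)*c/2) + C2*cos(sqrt(3)*c/2)


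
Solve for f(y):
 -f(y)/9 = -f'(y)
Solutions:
 f(y) = C1*exp(y/9)


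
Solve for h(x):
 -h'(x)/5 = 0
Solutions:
 h(x) = C1


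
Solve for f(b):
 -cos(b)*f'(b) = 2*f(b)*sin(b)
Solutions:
 f(b) = C1*cos(b)^2


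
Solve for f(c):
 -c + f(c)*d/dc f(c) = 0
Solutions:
 f(c) = -sqrt(C1 + c^2)
 f(c) = sqrt(C1 + c^2)


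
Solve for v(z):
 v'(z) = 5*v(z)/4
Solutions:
 v(z) = C1*exp(5*z/4)


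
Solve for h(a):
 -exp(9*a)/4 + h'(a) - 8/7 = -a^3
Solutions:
 h(a) = C1 - a^4/4 + 8*a/7 + exp(9*a)/36


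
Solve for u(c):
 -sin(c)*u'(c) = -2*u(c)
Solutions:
 u(c) = C1*(cos(c) - 1)/(cos(c) + 1)


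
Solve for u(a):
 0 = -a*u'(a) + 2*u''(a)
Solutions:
 u(a) = C1 + C2*erfi(a/2)


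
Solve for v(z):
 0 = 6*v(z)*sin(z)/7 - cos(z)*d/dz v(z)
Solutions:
 v(z) = C1/cos(z)^(6/7)


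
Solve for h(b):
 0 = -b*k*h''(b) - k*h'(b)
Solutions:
 h(b) = C1 + C2*log(b)


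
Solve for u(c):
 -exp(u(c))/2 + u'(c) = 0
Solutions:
 u(c) = log(-1/(C1 + c)) + log(2)


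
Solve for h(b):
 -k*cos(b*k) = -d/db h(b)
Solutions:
 h(b) = C1 + sin(b*k)


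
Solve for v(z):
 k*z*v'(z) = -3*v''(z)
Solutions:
 v(z) = Piecewise((-sqrt(6)*sqrt(pi)*C1*erf(sqrt(6)*sqrt(k)*z/6)/(2*sqrt(k)) - C2, (k > 0) | (k < 0)), (-C1*z - C2, True))


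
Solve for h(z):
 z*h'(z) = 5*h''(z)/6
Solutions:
 h(z) = C1 + C2*erfi(sqrt(15)*z/5)


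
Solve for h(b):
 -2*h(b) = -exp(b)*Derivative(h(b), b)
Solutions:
 h(b) = C1*exp(-2*exp(-b))


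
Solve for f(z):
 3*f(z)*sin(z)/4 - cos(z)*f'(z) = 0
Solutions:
 f(z) = C1/cos(z)^(3/4)


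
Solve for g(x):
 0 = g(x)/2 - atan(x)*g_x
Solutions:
 g(x) = C1*exp(Integral(1/atan(x), x)/2)


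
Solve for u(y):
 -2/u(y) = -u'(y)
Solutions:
 u(y) = -sqrt(C1 + 4*y)
 u(y) = sqrt(C1 + 4*y)


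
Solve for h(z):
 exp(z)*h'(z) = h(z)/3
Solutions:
 h(z) = C1*exp(-exp(-z)/3)


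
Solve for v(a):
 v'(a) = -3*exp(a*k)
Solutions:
 v(a) = C1 - 3*exp(a*k)/k


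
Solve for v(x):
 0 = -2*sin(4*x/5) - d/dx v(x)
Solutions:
 v(x) = C1 + 5*cos(4*x/5)/2


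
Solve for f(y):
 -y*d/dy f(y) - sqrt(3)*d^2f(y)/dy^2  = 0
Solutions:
 f(y) = C1 + C2*erf(sqrt(2)*3^(3/4)*y/6)


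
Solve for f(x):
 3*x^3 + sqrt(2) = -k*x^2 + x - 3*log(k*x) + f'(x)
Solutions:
 f(x) = C1 + k*x^3/3 + 3*x^4/4 - x^2/2 + 3*x*log(k*x) + x*(-3 + sqrt(2))


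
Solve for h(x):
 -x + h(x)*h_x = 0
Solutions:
 h(x) = -sqrt(C1 + x^2)
 h(x) = sqrt(C1 + x^2)


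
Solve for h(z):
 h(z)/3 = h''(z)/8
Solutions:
 h(z) = C1*exp(-2*sqrt(6)*z/3) + C2*exp(2*sqrt(6)*z/3)


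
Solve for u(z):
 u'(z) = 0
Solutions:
 u(z) = C1


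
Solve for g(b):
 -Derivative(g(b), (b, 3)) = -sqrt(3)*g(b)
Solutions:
 g(b) = C3*exp(3^(1/6)*b) + (C1*sin(3^(2/3)*b/2) + C2*cos(3^(2/3)*b/2))*exp(-3^(1/6)*b/2)


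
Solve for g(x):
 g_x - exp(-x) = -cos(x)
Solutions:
 g(x) = C1 - sin(x) - exp(-x)


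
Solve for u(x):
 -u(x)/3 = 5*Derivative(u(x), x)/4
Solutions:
 u(x) = C1*exp(-4*x/15)


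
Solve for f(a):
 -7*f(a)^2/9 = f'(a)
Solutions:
 f(a) = 9/(C1 + 7*a)


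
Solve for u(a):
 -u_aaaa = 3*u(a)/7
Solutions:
 u(a) = (C1*sin(sqrt(2)*3^(1/4)*7^(3/4)*a/14) + C2*cos(sqrt(2)*3^(1/4)*7^(3/4)*a/14))*exp(-sqrt(2)*3^(1/4)*7^(3/4)*a/14) + (C3*sin(sqrt(2)*3^(1/4)*7^(3/4)*a/14) + C4*cos(sqrt(2)*3^(1/4)*7^(3/4)*a/14))*exp(sqrt(2)*3^(1/4)*7^(3/4)*a/14)


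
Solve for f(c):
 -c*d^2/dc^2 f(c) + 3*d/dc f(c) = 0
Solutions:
 f(c) = C1 + C2*c^4


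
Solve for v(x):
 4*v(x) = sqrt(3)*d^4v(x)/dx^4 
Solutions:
 v(x) = C1*exp(-sqrt(2)*3^(7/8)*x/3) + C2*exp(sqrt(2)*3^(7/8)*x/3) + C3*sin(sqrt(2)*3^(7/8)*x/3) + C4*cos(sqrt(2)*3^(7/8)*x/3)


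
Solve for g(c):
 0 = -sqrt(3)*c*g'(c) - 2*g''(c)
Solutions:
 g(c) = C1 + C2*erf(3^(1/4)*c/2)


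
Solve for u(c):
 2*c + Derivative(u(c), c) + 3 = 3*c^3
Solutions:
 u(c) = C1 + 3*c^4/4 - c^2 - 3*c


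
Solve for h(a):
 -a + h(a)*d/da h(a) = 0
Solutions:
 h(a) = -sqrt(C1 + a^2)
 h(a) = sqrt(C1 + a^2)


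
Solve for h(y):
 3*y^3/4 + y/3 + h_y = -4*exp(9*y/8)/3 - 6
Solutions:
 h(y) = C1 - 3*y^4/16 - y^2/6 - 6*y - 32*exp(9*y/8)/27


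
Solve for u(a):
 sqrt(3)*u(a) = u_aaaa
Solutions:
 u(a) = C1*exp(-3^(1/8)*a) + C2*exp(3^(1/8)*a) + C3*sin(3^(1/8)*a) + C4*cos(3^(1/8)*a)


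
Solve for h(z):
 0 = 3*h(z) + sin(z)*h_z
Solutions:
 h(z) = C1*(cos(z) + 1)^(3/2)/(cos(z) - 1)^(3/2)


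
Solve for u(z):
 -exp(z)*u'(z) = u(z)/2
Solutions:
 u(z) = C1*exp(exp(-z)/2)


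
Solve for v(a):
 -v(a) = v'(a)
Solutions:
 v(a) = C1*exp(-a)


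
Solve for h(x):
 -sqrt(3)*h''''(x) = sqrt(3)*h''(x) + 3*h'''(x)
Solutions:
 h(x) = C1 + C2*x + (C3*sin(x/2) + C4*cos(x/2))*exp(-sqrt(3)*x/2)


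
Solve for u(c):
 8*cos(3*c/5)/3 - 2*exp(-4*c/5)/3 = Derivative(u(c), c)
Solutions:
 u(c) = C1 + 40*sin(3*c/5)/9 + 5*exp(-4*c/5)/6


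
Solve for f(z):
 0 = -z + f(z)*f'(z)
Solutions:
 f(z) = -sqrt(C1 + z^2)
 f(z) = sqrt(C1 + z^2)


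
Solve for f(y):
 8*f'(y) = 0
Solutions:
 f(y) = C1


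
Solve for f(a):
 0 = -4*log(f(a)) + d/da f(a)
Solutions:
 li(f(a)) = C1 + 4*a


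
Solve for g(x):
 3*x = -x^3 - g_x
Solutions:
 g(x) = C1 - x^4/4 - 3*x^2/2


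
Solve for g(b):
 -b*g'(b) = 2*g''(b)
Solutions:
 g(b) = C1 + C2*erf(b/2)


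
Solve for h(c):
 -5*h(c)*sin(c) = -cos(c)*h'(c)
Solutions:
 h(c) = C1/cos(c)^5


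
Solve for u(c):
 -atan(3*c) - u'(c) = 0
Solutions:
 u(c) = C1 - c*atan(3*c) + log(9*c^2 + 1)/6


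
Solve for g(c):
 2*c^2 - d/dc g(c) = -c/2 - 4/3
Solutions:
 g(c) = C1 + 2*c^3/3 + c^2/4 + 4*c/3


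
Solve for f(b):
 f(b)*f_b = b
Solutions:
 f(b) = -sqrt(C1 + b^2)
 f(b) = sqrt(C1 + b^2)


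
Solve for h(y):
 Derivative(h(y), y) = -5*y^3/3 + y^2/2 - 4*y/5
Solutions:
 h(y) = C1 - 5*y^4/12 + y^3/6 - 2*y^2/5


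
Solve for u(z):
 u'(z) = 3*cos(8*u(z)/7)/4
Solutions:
 -3*z/4 - 7*log(sin(8*u(z)/7) - 1)/16 + 7*log(sin(8*u(z)/7) + 1)/16 = C1


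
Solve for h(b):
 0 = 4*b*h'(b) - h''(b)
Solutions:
 h(b) = C1 + C2*erfi(sqrt(2)*b)


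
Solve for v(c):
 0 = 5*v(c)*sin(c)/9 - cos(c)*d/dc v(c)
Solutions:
 v(c) = C1/cos(c)^(5/9)


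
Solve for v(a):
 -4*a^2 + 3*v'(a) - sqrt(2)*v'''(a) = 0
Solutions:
 v(a) = C1 + C2*exp(-2^(3/4)*sqrt(3)*a/2) + C3*exp(2^(3/4)*sqrt(3)*a/2) + 4*a^3/9 + 8*sqrt(2)*a/9


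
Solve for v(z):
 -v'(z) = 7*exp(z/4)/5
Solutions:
 v(z) = C1 - 28*exp(z/4)/5


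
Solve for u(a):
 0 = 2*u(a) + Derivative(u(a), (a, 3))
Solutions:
 u(a) = C3*exp(-2^(1/3)*a) + (C1*sin(2^(1/3)*sqrt(3)*a/2) + C2*cos(2^(1/3)*sqrt(3)*a/2))*exp(2^(1/3)*a/2)


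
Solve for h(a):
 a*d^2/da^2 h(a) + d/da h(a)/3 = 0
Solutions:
 h(a) = C1 + C2*a^(2/3)


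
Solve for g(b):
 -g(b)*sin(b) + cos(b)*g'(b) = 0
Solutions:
 g(b) = C1/cos(b)


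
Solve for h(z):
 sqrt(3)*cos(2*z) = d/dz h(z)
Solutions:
 h(z) = C1 + sqrt(3)*sin(2*z)/2


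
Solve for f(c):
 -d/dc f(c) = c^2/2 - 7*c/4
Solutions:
 f(c) = C1 - c^3/6 + 7*c^2/8


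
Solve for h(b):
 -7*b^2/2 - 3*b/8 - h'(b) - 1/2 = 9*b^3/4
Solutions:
 h(b) = C1 - 9*b^4/16 - 7*b^3/6 - 3*b^2/16 - b/2


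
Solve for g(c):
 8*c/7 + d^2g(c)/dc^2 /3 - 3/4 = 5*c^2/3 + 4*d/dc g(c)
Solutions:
 g(c) = C1 + C2*exp(12*c) - 5*c^3/36 + 109*c^2/1008 - 1025*c/6048


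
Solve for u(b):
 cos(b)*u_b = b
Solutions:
 u(b) = C1 + Integral(b/cos(b), b)


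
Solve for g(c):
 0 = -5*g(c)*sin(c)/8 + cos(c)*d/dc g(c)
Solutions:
 g(c) = C1/cos(c)^(5/8)


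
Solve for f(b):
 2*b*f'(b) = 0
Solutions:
 f(b) = C1


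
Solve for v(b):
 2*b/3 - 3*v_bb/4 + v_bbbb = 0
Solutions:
 v(b) = C1 + C2*b + C3*exp(-sqrt(3)*b/2) + C4*exp(sqrt(3)*b/2) + 4*b^3/27


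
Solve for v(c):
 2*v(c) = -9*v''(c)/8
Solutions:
 v(c) = C1*sin(4*c/3) + C2*cos(4*c/3)


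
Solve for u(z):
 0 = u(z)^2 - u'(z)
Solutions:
 u(z) = -1/(C1 + z)


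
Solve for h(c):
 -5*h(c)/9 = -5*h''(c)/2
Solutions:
 h(c) = C1*exp(-sqrt(2)*c/3) + C2*exp(sqrt(2)*c/3)


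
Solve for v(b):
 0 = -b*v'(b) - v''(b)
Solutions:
 v(b) = C1 + C2*erf(sqrt(2)*b/2)


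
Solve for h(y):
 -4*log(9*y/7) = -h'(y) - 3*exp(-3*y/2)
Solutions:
 h(y) = C1 + 4*y*log(y) + 4*y*(-log(7) - 1 + 2*log(3)) + 2*exp(-3*y/2)


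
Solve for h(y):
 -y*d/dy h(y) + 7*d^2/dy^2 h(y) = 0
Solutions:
 h(y) = C1 + C2*erfi(sqrt(14)*y/14)


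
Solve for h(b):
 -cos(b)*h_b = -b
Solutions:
 h(b) = C1 + Integral(b/cos(b), b)


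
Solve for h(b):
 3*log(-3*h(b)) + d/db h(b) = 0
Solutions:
 Integral(1/(log(-_y) + log(3)), (_y, h(b)))/3 = C1 - b


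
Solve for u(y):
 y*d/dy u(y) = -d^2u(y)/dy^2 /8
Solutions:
 u(y) = C1 + C2*erf(2*y)


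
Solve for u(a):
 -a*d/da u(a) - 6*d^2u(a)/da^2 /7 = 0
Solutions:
 u(a) = C1 + C2*erf(sqrt(21)*a/6)


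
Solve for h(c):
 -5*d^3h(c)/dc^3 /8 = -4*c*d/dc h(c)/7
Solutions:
 h(c) = C1 + Integral(C2*airyai(2*70^(2/3)*c/35) + C3*airybi(2*70^(2/3)*c/35), c)


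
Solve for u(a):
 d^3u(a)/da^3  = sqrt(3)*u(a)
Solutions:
 u(a) = C3*exp(3^(1/6)*a) + (C1*sin(3^(2/3)*a/2) + C2*cos(3^(2/3)*a/2))*exp(-3^(1/6)*a/2)


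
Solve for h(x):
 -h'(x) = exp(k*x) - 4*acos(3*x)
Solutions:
 h(x) = C1 + 4*x*acos(3*x) - 4*sqrt(1 - 9*x^2)/3 - Piecewise((exp(k*x)/k, Ne(k, 0)), (x, True))


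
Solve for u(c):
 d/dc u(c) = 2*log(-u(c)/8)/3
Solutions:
 -3*Integral(1/(log(-_y) - 3*log(2)), (_y, u(c)))/2 = C1 - c


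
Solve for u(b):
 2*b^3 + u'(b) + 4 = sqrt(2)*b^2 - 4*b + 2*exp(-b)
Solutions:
 u(b) = C1 - b^4/2 + sqrt(2)*b^3/3 - 2*b^2 - 4*b - 2*exp(-b)


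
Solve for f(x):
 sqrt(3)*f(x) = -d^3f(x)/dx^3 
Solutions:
 f(x) = C3*exp(-3^(1/6)*x) + (C1*sin(3^(2/3)*x/2) + C2*cos(3^(2/3)*x/2))*exp(3^(1/6)*x/2)


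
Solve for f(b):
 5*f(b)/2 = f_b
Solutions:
 f(b) = C1*exp(5*b/2)


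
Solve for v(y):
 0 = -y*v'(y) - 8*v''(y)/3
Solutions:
 v(y) = C1 + C2*erf(sqrt(3)*y/4)


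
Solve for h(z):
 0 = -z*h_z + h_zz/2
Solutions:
 h(z) = C1 + C2*erfi(z)


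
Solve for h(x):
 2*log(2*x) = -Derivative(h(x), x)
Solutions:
 h(x) = C1 - 2*x*log(x) - x*log(4) + 2*x


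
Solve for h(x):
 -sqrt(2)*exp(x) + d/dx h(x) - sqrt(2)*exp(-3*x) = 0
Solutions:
 h(x) = C1 + sqrt(2)*exp(x) - sqrt(2)*exp(-3*x)/3


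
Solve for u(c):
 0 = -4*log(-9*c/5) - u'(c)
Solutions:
 u(c) = C1 - 4*c*log(-c) + 4*c*(-2*log(3) + 1 + log(5))


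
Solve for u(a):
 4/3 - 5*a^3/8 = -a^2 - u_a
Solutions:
 u(a) = C1 + 5*a^4/32 - a^3/3 - 4*a/3


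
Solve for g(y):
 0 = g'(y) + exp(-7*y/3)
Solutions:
 g(y) = C1 + 3*exp(-7*y/3)/7


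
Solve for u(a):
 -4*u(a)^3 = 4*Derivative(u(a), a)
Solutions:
 u(a) = -sqrt(2)*sqrt(-1/(C1 - a))/2
 u(a) = sqrt(2)*sqrt(-1/(C1 - a))/2


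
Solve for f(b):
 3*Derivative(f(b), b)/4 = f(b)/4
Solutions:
 f(b) = C1*exp(b/3)


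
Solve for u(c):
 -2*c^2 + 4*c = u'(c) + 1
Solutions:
 u(c) = C1 - 2*c^3/3 + 2*c^2 - c


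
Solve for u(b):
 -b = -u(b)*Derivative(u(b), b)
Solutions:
 u(b) = -sqrt(C1 + b^2)
 u(b) = sqrt(C1 + b^2)


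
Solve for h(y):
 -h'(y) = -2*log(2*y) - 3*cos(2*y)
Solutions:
 h(y) = C1 + 2*y*log(y) - 2*y + 2*y*log(2) + 3*sin(2*y)/2


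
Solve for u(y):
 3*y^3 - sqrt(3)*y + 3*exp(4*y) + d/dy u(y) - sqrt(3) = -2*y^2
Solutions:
 u(y) = C1 - 3*y^4/4 - 2*y^3/3 + sqrt(3)*y^2/2 + sqrt(3)*y - 3*exp(4*y)/4


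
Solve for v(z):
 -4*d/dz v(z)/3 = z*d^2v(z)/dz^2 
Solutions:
 v(z) = C1 + C2/z^(1/3)


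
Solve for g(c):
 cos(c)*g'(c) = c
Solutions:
 g(c) = C1 + Integral(c/cos(c), c)


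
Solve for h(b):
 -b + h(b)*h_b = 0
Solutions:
 h(b) = -sqrt(C1 + b^2)
 h(b) = sqrt(C1 + b^2)


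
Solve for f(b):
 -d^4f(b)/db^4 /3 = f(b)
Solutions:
 f(b) = (C1*sin(sqrt(2)*3^(1/4)*b/2) + C2*cos(sqrt(2)*3^(1/4)*b/2))*exp(-sqrt(2)*3^(1/4)*b/2) + (C3*sin(sqrt(2)*3^(1/4)*b/2) + C4*cos(sqrt(2)*3^(1/4)*b/2))*exp(sqrt(2)*3^(1/4)*b/2)


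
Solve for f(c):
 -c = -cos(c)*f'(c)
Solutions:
 f(c) = C1 + Integral(c/cos(c), c)


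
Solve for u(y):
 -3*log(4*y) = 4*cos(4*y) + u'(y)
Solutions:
 u(y) = C1 - 3*y*log(y) - 6*y*log(2) + 3*y - sin(4*y)


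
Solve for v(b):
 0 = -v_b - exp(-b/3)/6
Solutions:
 v(b) = C1 + exp(-b/3)/2


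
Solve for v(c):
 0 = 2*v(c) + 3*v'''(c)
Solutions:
 v(c) = C3*exp(-2^(1/3)*3^(2/3)*c/3) + (C1*sin(2^(1/3)*3^(1/6)*c/2) + C2*cos(2^(1/3)*3^(1/6)*c/2))*exp(2^(1/3)*3^(2/3)*c/6)


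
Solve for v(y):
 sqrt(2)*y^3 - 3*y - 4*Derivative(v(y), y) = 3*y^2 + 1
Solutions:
 v(y) = C1 + sqrt(2)*y^4/16 - y^3/4 - 3*y^2/8 - y/4


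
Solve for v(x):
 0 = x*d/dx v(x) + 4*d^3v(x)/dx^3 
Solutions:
 v(x) = C1 + Integral(C2*airyai(-2^(1/3)*x/2) + C3*airybi(-2^(1/3)*x/2), x)


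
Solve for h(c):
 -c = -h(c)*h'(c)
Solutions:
 h(c) = -sqrt(C1 + c^2)
 h(c) = sqrt(C1 + c^2)


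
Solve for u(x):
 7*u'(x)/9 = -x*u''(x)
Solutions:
 u(x) = C1 + C2*x^(2/9)


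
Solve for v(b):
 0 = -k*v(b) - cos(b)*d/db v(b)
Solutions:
 v(b) = C1*exp(k*(log(sin(b) - 1) - log(sin(b) + 1))/2)


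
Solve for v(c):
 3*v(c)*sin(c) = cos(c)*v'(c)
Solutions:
 v(c) = C1/cos(c)^3


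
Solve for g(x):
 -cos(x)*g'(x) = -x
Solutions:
 g(x) = C1 + Integral(x/cos(x), x)


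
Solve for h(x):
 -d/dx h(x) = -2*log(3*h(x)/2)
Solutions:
 Integral(1/(-log(_y) - log(3) + log(2)), (_y, h(x)))/2 = C1 - x


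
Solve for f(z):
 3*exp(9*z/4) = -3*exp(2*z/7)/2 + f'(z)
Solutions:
 f(z) = C1 + 21*exp(2*z/7)/4 + 4*exp(9*z/4)/3


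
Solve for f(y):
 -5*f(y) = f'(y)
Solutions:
 f(y) = C1*exp(-5*y)


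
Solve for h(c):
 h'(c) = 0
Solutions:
 h(c) = C1


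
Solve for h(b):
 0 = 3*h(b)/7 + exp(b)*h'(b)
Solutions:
 h(b) = C1*exp(3*exp(-b)/7)


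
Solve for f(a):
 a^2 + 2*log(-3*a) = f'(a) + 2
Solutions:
 f(a) = C1 + a^3/3 + 2*a*log(-a) + 2*a*(-2 + log(3))


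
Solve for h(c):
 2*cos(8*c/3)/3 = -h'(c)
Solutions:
 h(c) = C1 - sin(8*c/3)/4


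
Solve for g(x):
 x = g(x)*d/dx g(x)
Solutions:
 g(x) = -sqrt(C1 + x^2)
 g(x) = sqrt(C1 + x^2)


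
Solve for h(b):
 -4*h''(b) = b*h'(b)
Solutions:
 h(b) = C1 + C2*erf(sqrt(2)*b/4)


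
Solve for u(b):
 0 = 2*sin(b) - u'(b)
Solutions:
 u(b) = C1 - 2*cos(b)


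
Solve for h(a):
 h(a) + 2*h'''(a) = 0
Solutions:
 h(a) = C3*exp(-2^(2/3)*a/2) + (C1*sin(2^(2/3)*sqrt(3)*a/4) + C2*cos(2^(2/3)*sqrt(3)*a/4))*exp(2^(2/3)*a/4)


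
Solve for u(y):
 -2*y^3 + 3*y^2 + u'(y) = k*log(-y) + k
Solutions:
 u(y) = C1 + k*y*log(-y) + y^4/2 - y^3


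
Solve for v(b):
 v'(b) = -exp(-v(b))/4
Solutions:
 v(b) = log(C1 - b/4)


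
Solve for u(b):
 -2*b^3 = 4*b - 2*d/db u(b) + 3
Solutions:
 u(b) = C1 + b^4/4 + b^2 + 3*b/2


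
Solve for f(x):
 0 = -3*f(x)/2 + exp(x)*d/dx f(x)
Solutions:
 f(x) = C1*exp(-3*exp(-x)/2)


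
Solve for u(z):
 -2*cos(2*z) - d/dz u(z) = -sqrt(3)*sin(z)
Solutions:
 u(z) = C1 - sin(2*z) - sqrt(3)*cos(z)


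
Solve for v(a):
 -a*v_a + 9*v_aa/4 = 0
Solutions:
 v(a) = C1 + C2*erfi(sqrt(2)*a/3)


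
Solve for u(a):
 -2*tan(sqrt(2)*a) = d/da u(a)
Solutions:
 u(a) = C1 + sqrt(2)*log(cos(sqrt(2)*a))


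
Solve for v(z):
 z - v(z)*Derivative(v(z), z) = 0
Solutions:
 v(z) = -sqrt(C1 + z^2)
 v(z) = sqrt(C1 + z^2)


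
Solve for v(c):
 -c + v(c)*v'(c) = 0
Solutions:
 v(c) = -sqrt(C1 + c^2)
 v(c) = sqrt(C1 + c^2)


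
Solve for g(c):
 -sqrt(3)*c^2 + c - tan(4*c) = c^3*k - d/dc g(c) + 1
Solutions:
 g(c) = C1 + c^4*k/4 + sqrt(3)*c^3/3 - c^2/2 + c - log(cos(4*c))/4


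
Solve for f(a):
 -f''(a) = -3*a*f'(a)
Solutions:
 f(a) = C1 + C2*erfi(sqrt(6)*a/2)


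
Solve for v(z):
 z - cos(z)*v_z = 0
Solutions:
 v(z) = C1 + Integral(z/cos(z), z)


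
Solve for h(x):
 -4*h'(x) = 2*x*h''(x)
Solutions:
 h(x) = C1 + C2/x


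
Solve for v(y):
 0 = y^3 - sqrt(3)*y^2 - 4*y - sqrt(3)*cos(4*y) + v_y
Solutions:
 v(y) = C1 - y^4/4 + sqrt(3)*y^3/3 + 2*y^2 + sqrt(3)*sin(4*y)/4


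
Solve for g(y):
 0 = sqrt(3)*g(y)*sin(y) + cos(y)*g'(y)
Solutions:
 g(y) = C1*cos(y)^(sqrt(3))


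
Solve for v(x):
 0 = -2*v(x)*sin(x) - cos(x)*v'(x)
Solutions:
 v(x) = C1*cos(x)^2


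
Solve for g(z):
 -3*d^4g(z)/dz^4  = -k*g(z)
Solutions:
 g(z) = C1*exp(-3^(3/4)*k^(1/4)*z/3) + C2*exp(3^(3/4)*k^(1/4)*z/3) + C3*exp(-3^(3/4)*I*k^(1/4)*z/3) + C4*exp(3^(3/4)*I*k^(1/4)*z/3)


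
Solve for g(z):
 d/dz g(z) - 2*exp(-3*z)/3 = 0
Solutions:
 g(z) = C1 - 2*exp(-3*z)/9


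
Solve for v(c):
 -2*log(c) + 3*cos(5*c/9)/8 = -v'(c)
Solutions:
 v(c) = C1 + 2*c*log(c) - 2*c - 27*sin(5*c/9)/40


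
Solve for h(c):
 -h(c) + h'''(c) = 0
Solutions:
 h(c) = C3*exp(c) + (C1*sin(sqrt(3)*c/2) + C2*cos(sqrt(3)*c/2))*exp(-c/2)


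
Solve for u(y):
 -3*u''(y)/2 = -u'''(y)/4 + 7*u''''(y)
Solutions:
 u(y) = C1 + C2*y + (C3*sin(sqrt(671)*y/56) + C4*cos(sqrt(671)*y/56))*exp(y/56)


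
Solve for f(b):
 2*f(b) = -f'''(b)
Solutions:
 f(b) = C3*exp(-2^(1/3)*b) + (C1*sin(2^(1/3)*sqrt(3)*b/2) + C2*cos(2^(1/3)*sqrt(3)*b/2))*exp(2^(1/3)*b/2)


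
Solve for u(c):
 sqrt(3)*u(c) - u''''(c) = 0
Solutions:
 u(c) = C1*exp(-3^(1/8)*c) + C2*exp(3^(1/8)*c) + C3*sin(3^(1/8)*c) + C4*cos(3^(1/8)*c)


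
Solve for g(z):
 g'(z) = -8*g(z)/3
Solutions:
 g(z) = C1*exp(-8*z/3)


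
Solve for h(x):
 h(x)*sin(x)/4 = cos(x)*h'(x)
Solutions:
 h(x) = C1/cos(x)^(1/4)


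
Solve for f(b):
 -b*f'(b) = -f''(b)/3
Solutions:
 f(b) = C1 + C2*erfi(sqrt(6)*b/2)


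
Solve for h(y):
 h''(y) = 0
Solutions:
 h(y) = C1 + C2*y


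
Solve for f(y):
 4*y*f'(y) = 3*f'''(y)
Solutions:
 f(y) = C1 + Integral(C2*airyai(6^(2/3)*y/3) + C3*airybi(6^(2/3)*y/3), y)


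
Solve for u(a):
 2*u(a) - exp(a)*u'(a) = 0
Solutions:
 u(a) = C1*exp(-2*exp(-a))


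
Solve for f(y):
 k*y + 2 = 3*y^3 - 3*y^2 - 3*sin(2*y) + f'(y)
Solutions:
 f(y) = C1 + k*y^2/2 - 3*y^4/4 + y^3 + 2*y - 3*cos(2*y)/2


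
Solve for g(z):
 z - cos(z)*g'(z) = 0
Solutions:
 g(z) = C1 + Integral(z/cos(z), z)


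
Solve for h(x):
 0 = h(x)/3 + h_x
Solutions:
 h(x) = C1*exp(-x/3)


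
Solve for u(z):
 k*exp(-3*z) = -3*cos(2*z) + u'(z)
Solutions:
 u(z) = C1 - k*exp(-3*z)/3 + 3*sin(2*z)/2


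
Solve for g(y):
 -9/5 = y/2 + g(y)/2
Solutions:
 g(y) = -y - 18/5


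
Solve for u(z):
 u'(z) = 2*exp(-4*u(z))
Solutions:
 u(z) = log(-I*(C1 + 8*z)^(1/4))
 u(z) = log(I*(C1 + 8*z)^(1/4))
 u(z) = log(-(C1 + 8*z)^(1/4))
 u(z) = log(C1 + 8*z)/4


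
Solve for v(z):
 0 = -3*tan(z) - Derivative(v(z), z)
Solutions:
 v(z) = C1 + 3*log(cos(z))


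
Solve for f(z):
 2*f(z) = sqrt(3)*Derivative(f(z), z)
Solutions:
 f(z) = C1*exp(2*sqrt(3)*z/3)


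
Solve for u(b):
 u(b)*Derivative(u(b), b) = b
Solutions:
 u(b) = -sqrt(C1 + b^2)
 u(b) = sqrt(C1 + b^2)


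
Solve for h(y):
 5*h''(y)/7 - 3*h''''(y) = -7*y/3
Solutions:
 h(y) = C1 + C2*y + C3*exp(-sqrt(105)*y/21) + C4*exp(sqrt(105)*y/21) - 49*y^3/90


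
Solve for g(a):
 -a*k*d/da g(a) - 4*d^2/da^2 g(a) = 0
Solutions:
 g(a) = Piecewise((-sqrt(2)*sqrt(pi)*C1*erf(sqrt(2)*a*sqrt(k)/4)/sqrt(k) - C2, (k > 0) | (k < 0)), (-C1*a - C2, True))


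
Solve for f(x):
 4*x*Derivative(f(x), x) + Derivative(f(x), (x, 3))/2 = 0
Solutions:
 f(x) = C1 + Integral(C2*airyai(-2*x) + C3*airybi(-2*x), x)


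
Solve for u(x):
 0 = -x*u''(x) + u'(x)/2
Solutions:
 u(x) = C1 + C2*x^(3/2)


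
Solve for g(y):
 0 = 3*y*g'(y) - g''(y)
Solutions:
 g(y) = C1 + C2*erfi(sqrt(6)*y/2)


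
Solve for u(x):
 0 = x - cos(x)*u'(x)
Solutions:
 u(x) = C1 + Integral(x/cos(x), x)


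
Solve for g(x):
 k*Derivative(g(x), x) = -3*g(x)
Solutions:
 g(x) = C1*exp(-3*x/k)


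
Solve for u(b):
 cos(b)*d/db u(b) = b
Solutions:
 u(b) = C1 + Integral(b/cos(b), b)


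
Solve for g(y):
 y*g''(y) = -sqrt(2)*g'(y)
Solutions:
 g(y) = C1 + C2*y^(1 - sqrt(2))


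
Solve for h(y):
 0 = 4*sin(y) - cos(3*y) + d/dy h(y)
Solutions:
 h(y) = C1 + sin(3*y)/3 + 4*cos(y)


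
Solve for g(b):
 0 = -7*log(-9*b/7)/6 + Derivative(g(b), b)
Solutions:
 g(b) = C1 + 7*b*log(-b)/6 + 7*b*(-log(7) - 1 + 2*log(3))/6


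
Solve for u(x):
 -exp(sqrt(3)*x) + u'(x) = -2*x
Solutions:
 u(x) = C1 - x^2 + sqrt(3)*exp(sqrt(3)*x)/3


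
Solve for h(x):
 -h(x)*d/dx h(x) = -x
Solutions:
 h(x) = -sqrt(C1 + x^2)
 h(x) = sqrt(C1 + x^2)


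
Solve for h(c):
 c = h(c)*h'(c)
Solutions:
 h(c) = -sqrt(C1 + c^2)
 h(c) = sqrt(C1 + c^2)


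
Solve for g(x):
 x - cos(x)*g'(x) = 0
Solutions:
 g(x) = C1 + Integral(x/cos(x), x)


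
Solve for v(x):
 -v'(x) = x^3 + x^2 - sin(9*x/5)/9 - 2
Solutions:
 v(x) = C1 - x^4/4 - x^3/3 + 2*x - 5*cos(9*x/5)/81


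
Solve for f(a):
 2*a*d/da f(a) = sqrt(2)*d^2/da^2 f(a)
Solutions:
 f(a) = C1 + C2*erfi(2^(3/4)*a/2)


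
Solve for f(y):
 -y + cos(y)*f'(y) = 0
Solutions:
 f(y) = C1 + Integral(y/cos(y), y)


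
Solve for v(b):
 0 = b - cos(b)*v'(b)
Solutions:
 v(b) = C1 + Integral(b/cos(b), b)


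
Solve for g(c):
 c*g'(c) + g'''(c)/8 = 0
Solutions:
 g(c) = C1 + Integral(C2*airyai(-2*c) + C3*airybi(-2*c), c)


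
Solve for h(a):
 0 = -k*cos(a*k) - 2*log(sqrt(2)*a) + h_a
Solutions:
 h(a) = C1 + 2*a*log(a) - 2*a + a*log(2) + k*Piecewise((sin(a*k)/k, Ne(k, 0)), (a, True))


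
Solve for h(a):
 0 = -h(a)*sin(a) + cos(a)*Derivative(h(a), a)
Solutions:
 h(a) = C1/cos(a)


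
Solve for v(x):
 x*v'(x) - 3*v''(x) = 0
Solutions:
 v(x) = C1 + C2*erfi(sqrt(6)*x/6)


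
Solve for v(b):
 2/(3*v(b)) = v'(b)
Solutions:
 v(b) = -sqrt(C1 + 12*b)/3
 v(b) = sqrt(C1 + 12*b)/3


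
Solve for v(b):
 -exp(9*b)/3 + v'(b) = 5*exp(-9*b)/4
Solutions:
 v(b) = C1 + exp(9*b)/27 - 5*exp(-9*b)/36


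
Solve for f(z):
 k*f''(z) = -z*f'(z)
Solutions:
 f(z) = C1 + C2*sqrt(k)*erf(sqrt(2)*z*sqrt(1/k)/2)


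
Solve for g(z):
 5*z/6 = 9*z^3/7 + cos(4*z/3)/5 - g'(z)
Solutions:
 g(z) = C1 + 9*z^4/28 - 5*z^2/12 + 3*sin(4*z/3)/20


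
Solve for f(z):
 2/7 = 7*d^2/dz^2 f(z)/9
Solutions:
 f(z) = C1 + C2*z + 9*z^2/49


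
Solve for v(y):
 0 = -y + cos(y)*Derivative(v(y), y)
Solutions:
 v(y) = C1 + Integral(y/cos(y), y)


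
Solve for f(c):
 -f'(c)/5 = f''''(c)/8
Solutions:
 f(c) = C1 + C4*exp(-2*5^(2/3)*c/5) + (C2*sin(sqrt(3)*5^(2/3)*c/5) + C3*cos(sqrt(3)*5^(2/3)*c/5))*exp(5^(2/3)*c/5)


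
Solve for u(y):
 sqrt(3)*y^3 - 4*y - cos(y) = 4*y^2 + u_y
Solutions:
 u(y) = C1 + sqrt(3)*y^4/4 - 4*y^3/3 - 2*y^2 - sin(y)


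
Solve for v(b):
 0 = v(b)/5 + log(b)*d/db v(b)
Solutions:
 v(b) = C1*exp(-li(b)/5)


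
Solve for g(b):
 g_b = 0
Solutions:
 g(b) = C1


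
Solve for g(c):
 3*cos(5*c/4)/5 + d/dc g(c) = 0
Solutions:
 g(c) = C1 - 12*sin(5*c/4)/25


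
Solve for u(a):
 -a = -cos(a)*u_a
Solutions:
 u(a) = C1 + Integral(a/cos(a), a)


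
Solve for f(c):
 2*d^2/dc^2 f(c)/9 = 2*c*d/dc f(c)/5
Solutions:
 f(c) = C1 + C2*erfi(3*sqrt(10)*c/10)


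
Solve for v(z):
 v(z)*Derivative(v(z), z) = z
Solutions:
 v(z) = -sqrt(C1 + z^2)
 v(z) = sqrt(C1 + z^2)


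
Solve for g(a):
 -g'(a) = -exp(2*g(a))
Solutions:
 g(a) = log(-sqrt(-1/(C1 + a))) - log(2)/2
 g(a) = log(-1/(C1 + a))/2 - log(2)/2


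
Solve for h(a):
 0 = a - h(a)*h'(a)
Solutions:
 h(a) = -sqrt(C1 + a^2)
 h(a) = sqrt(C1 + a^2)


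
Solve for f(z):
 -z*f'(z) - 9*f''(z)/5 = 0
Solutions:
 f(z) = C1 + C2*erf(sqrt(10)*z/6)


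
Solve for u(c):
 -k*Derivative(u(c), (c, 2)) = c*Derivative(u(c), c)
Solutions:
 u(c) = C1 + C2*sqrt(k)*erf(sqrt(2)*c*sqrt(1/k)/2)


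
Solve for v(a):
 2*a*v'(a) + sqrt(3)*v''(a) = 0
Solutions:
 v(a) = C1 + C2*erf(3^(3/4)*a/3)


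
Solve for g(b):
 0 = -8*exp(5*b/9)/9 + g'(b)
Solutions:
 g(b) = C1 + 8*exp(5*b/9)/5


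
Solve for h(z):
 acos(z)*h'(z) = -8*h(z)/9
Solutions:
 h(z) = C1*exp(-8*Integral(1/acos(z), z)/9)


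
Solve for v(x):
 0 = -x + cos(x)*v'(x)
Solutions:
 v(x) = C1 + Integral(x/cos(x), x)


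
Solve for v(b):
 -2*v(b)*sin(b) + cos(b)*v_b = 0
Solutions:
 v(b) = C1/cos(b)^2


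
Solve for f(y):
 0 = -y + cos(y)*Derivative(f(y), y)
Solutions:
 f(y) = C1 + Integral(y/cos(y), y)


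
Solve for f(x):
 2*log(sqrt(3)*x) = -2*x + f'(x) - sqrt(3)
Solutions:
 f(x) = C1 + x^2 + 2*x*log(x) - 2*x + x*log(3) + sqrt(3)*x


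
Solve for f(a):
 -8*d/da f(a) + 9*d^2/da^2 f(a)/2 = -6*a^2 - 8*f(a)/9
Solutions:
 f(a) = C1*exp(4*a*(2 - sqrt(3))/9) + C2*exp(4*a*(sqrt(3) + 2)/9) - 27*a^2/4 - 243*a/2 - 32805/32


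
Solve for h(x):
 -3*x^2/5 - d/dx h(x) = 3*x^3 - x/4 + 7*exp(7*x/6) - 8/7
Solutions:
 h(x) = C1 - 3*x^4/4 - x^3/5 + x^2/8 + 8*x/7 - 6*exp(7*x/6)


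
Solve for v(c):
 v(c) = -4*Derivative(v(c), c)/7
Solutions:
 v(c) = C1*exp(-7*c/4)


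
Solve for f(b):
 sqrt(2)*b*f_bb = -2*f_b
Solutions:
 f(b) = C1 + C2*b^(1 - sqrt(2))


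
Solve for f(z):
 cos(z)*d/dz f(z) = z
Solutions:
 f(z) = C1 + Integral(z/cos(z), z)


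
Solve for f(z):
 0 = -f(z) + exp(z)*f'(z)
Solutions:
 f(z) = C1*exp(-exp(-z))


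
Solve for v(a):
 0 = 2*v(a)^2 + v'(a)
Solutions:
 v(a) = 1/(C1 + 2*a)


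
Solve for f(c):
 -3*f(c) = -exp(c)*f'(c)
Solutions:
 f(c) = C1*exp(-3*exp(-c))


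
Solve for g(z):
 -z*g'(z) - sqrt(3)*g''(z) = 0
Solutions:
 g(z) = C1 + C2*erf(sqrt(2)*3^(3/4)*z/6)


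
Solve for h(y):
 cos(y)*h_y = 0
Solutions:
 h(y) = C1


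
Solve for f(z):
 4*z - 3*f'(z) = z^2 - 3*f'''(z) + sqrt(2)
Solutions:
 f(z) = C1 + C2*exp(-z) + C3*exp(z) - z^3/9 + 2*z^2/3 - 2*z/3 - sqrt(2)*z/3


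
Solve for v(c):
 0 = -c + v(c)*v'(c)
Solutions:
 v(c) = -sqrt(C1 + c^2)
 v(c) = sqrt(C1 + c^2)


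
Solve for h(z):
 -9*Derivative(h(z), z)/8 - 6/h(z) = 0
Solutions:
 h(z) = -sqrt(C1 - 96*z)/3
 h(z) = sqrt(C1 - 96*z)/3


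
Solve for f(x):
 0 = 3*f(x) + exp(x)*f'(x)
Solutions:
 f(x) = C1*exp(3*exp(-x))


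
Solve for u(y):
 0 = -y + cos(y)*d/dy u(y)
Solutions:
 u(y) = C1 + Integral(y/cos(y), y)


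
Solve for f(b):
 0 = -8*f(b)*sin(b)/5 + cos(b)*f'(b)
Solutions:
 f(b) = C1/cos(b)^(8/5)


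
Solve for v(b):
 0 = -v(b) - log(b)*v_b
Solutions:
 v(b) = C1*exp(-li(b))


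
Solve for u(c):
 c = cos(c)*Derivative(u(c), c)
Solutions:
 u(c) = C1 + Integral(c/cos(c), c)


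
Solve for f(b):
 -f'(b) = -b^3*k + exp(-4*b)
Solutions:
 f(b) = C1 + b^4*k/4 + exp(-4*b)/4


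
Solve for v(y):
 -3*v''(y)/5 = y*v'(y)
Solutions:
 v(y) = C1 + C2*erf(sqrt(30)*y/6)


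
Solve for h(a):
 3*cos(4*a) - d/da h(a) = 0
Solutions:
 h(a) = C1 + 3*sin(4*a)/4


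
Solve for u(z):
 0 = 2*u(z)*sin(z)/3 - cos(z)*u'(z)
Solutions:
 u(z) = C1/cos(z)^(2/3)


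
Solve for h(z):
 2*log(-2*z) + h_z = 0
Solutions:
 h(z) = C1 - 2*z*log(-z) + 2*z*(1 - log(2))


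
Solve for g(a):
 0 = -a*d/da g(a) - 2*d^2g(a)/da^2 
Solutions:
 g(a) = C1 + C2*erf(a/2)


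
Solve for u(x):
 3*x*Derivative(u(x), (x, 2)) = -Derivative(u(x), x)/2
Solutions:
 u(x) = C1 + C2*x^(5/6)


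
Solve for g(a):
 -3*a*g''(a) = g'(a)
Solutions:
 g(a) = C1 + C2*a^(2/3)


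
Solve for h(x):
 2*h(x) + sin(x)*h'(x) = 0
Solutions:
 h(x) = C1*(cos(x) + 1)/(cos(x) - 1)


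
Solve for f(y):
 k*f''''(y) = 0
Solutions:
 f(y) = C1 + C2*y + C3*y^2 + C4*y^3


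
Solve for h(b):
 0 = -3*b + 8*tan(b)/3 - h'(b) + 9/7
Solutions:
 h(b) = C1 - 3*b^2/2 + 9*b/7 - 8*log(cos(b))/3


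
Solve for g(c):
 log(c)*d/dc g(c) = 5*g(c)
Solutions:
 g(c) = C1*exp(5*li(c))


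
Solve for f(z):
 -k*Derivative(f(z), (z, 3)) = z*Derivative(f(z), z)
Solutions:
 f(z) = C1 + Integral(C2*airyai(z*(-1/k)^(1/3)) + C3*airybi(z*(-1/k)^(1/3)), z)


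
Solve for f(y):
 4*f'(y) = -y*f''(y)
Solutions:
 f(y) = C1 + C2/y^3


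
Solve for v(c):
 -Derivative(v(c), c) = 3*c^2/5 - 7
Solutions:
 v(c) = C1 - c^3/5 + 7*c


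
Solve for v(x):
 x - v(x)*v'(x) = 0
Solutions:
 v(x) = -sqrt(C1 + x^2)
 v(x) = sqrt(C1 + x^2)


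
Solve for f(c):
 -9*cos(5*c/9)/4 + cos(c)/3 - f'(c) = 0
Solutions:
 f(c) = C1 - 81*sin(5*c/9)/20 + sin(c)/3


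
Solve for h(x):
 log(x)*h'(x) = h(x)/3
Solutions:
 h(x) = C1*exp(li(x)/3)


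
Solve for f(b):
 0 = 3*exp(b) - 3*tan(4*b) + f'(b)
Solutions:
 f(b) = C1 - 3*exp(b) - 3*log(cos(4*b))/4


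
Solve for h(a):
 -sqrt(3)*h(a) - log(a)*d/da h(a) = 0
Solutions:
 h(a) = C1*exp(-sqrt(3)*li(a))


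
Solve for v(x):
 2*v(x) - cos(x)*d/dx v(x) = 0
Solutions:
 v(x) = C1*(sin(x) + 1)/(sin(x) - 1)


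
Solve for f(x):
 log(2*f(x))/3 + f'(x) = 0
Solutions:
 3*Integral(1/(log(_y) + log(2)), (_y, f(x))) = C1 - x


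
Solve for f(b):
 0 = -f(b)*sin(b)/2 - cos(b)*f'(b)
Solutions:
 f(b) = C1*sqrt(cos(b))


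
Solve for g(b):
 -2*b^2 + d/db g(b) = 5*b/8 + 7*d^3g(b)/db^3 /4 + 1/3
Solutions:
 g(b) = C1 + C2*exp(-2*sqrt(7)*b/7) + C3*exp(2*sqrt(7)*b/7) + 2*b^3/3 + 5*b^2/16 + 22*b/3


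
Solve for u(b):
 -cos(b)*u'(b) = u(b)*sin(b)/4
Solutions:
 u(b) = C1*cos(b)^(1/4)


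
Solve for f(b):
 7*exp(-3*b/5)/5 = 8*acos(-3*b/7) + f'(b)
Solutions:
 f(b) = C1 - 8*b*acos(-3*b/7) - 8*sqrt(49 - 9*b^2)/3 - 7*exp(-3*b/5)/3


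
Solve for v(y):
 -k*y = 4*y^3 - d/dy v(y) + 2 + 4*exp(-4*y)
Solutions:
 v(y) = C1 + k*y^2/2 + y^4 + 2*y - exp(-4*y)


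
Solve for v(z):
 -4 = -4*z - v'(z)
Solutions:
 v(z) = C1 - 2*z^2 + 4*z


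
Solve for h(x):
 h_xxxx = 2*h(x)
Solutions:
 h(x) = C1*exp(-2^(1/4)*x) + C2*exp(2^(1/4)*x) + C3*sin(2^(1/4)*x) + C4*cos(2^(1/4)*x)


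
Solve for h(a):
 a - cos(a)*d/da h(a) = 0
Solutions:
 h(a) = C1 + Integral(a/cos(a), a)


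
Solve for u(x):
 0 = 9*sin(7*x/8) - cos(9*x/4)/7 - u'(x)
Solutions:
 u(x) = C1 - 4*sin(9*x/4)/63 - 72*cos(7*x/8)/7


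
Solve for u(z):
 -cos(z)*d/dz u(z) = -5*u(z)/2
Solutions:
 u(z) = C1*(sin(z) + 1)^(5/4)/(sin(z) - 1)^(5/4)


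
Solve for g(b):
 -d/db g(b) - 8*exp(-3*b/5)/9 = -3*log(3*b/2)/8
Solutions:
 g(b) = C1 + 3*b*log(b)/8 + 3*b*(-1 - log(2) + log(3))/8 + 40*exp(-3*b/5)/27


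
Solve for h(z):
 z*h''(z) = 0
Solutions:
 h(z) = C1 + C2*z


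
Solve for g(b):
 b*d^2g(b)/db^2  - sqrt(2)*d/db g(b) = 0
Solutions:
 g(b) = C1 + C2*b^(1 + sqrt(2))


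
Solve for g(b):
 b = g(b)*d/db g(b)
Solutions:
 g(b) = -sqrt(C1 + b^2)
 g(b) = sqrt(C1 + b^2)


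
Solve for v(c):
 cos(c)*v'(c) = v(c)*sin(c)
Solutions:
 v(c) = C1/cos(c)


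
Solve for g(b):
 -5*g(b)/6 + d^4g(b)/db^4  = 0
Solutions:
 g(b) = C1*exp(-5^(1/4)*6^(3/4)*b/6) + C2*exp(5^(1/4)*6^(3/4)*b/6) + C3*sin(5^(1/4)*6^(3/4)*b/6) + C4*cos(5^(1/4)*6^(3/4)*b/6)


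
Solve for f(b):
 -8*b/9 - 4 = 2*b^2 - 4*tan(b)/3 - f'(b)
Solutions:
 f(b) = C1 + 2*b^3/3 + 4*b^2/9 + 4*b + 4*log(cos(b))/3


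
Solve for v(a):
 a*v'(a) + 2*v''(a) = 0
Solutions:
 v(a) = C1 + C2*erf(a/2)


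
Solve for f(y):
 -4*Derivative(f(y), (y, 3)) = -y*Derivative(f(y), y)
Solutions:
 f(y) = C1 + Integral(C2*airyai(2^(1/3)*y/2) + C3*airybi(2^(1/3)*y/2), y)


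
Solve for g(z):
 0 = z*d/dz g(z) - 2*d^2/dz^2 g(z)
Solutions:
 g(z) = C1 + C2*erfi(z/2)


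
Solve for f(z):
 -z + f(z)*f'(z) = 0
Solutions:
 f(z) = -sqrt(C1 + z^2)
 f(z) = sqrt(C1 + z^2)


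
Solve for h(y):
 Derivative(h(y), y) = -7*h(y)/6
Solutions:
 h(y) = C1*exp(-7*y/6)


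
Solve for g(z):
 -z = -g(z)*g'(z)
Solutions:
 g(z) = -sqrt(C1 + z^2)
 g(z) = sqrt(C1 + z^2)


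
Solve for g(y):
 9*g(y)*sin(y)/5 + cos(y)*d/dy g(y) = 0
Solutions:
 g(y) = C1*cos(y)^(9/5)


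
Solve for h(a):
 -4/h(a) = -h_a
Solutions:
 h(a) = -sqrt(C1 + 8*a)
 h(a) = sqrt(C1 + 8*a)


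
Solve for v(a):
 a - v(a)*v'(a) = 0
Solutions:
 v(a) = -sqrt(C1 + a^2)
 v(a) = sqrt(C1 + a^2)


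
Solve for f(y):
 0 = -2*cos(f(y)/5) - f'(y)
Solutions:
 2*y - 5*log(sin(f(y)/5) - 1)/2 + 5*log(sin(f(y)/5) + 1)/2 = C1


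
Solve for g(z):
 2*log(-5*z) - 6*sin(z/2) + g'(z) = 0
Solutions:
 g(z) = C1 - 2*z*log(-z) - 2*z*log(5) + 2*z - 12*cos(z/2)


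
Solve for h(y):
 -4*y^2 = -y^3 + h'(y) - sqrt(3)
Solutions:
 h(y) = C1 + y^4/4 - 4*y^3/3 + sqrt(3)*y


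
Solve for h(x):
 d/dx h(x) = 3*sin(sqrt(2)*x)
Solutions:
 h(x) = C1 - 3*sqrt(2)*cos(sqrt(2)*x)/2


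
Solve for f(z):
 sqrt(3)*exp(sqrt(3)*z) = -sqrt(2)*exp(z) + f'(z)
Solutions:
 f(z) = C1 + sqrt(2)*exp(z) + exp(sqrt(3)*z)


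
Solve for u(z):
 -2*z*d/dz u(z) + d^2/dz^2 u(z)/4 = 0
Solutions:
 u(z) = C1 + C2*erfi(2*z)


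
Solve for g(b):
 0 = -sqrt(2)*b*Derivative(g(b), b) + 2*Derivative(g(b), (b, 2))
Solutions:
 g(b) = C1 + C2*erfi(2^(1/4)*b/2)


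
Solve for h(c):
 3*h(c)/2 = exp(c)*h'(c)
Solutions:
 h(c) = C1*exp(-3*exp(-c)/2)


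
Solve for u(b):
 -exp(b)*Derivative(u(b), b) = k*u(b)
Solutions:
 u(b) = C1*exp(k*exp(-b))


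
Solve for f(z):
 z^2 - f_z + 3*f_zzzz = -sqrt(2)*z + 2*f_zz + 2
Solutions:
 f(z) = C1 + C4*exp(z) + z^3/3 - 2*z^2 + sqrt(2)*z^2/2 - 2*sqrt(2)*z + 6*z + (C2*sin(sqrt(3)*z/6) + C3*cos(sqrt(3)*z/6))*exp(-z/2)


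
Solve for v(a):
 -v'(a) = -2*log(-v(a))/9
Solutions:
 -li(-v(a)) = C1 + 2*a/9


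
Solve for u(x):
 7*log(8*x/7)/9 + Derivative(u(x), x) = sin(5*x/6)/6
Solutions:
 u(x) = C1 - 7*x*log(x)/9 - 7*x*log(2)/3 + 7*x/9 + 7*x*log(7)/9 - cos(5*x/6)/5


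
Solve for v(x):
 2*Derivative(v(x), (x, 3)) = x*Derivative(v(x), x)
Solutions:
 v(x) = C1 + Integral(C2*airyai(2^(2/3)*x/2) + C3*airybi(2^(2/3)*x/2), x)


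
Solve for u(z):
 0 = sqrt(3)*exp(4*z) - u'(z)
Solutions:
 u(z) = C1 + sqrt(3)*exp(4*z)/4


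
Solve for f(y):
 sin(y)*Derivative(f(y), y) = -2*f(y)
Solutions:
 f(y) = C1*(cos(y) + 1)/(cos(y) - 1)


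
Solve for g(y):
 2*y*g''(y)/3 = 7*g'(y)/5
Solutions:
 g(y) = C1 + C2*y^(31/10)


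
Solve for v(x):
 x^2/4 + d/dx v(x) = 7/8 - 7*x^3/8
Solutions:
 v(x) = C1 - 7*x^4/32 - x^3/12 + 7*x/8


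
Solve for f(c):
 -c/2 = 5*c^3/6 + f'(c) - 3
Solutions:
 f(c) = C1 - 5*c^4/24 - c^2/4 + 3*c


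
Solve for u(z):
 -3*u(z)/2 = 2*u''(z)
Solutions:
 u(z) = C1*sin(sqrt(3)*z/2) + C2*cos(sqrt(3)*z/2)


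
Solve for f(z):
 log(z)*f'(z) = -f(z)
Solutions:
 f(z) = C1*exp(-li(z))


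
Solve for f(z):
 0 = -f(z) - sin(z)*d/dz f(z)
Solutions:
 f(z) = C1*sqrt(cos(z) + 1)/sqrt(cos(z) - 1)


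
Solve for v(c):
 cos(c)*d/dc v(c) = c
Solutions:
 v(c) = C1 + Integral(c/cos(c), c)


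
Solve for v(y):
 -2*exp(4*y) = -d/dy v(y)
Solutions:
 v(y) = C1 + exp(4*y)/2


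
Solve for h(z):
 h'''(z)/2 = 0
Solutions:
 h(z) = C1 + C2*z + C3*z^2


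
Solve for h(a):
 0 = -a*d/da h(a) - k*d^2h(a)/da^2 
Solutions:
 h(a) = C1 + C2*sqrt(k)*erf(sqrt(2)*a*sqrt(1/k)/2)


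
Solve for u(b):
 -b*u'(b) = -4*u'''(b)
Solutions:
 u(b) = C1 + Integral(C2*airyai(2^(1/3)*b/2) + C3*airybi(2^(1/3)*b/2), b)


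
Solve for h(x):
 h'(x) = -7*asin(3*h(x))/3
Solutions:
 Integral(1/asin(3*_y), (_y, h(x))) = C1 - 7*x/3


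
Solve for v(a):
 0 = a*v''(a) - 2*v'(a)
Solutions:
 v(a) = C1 + C2*a^3
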